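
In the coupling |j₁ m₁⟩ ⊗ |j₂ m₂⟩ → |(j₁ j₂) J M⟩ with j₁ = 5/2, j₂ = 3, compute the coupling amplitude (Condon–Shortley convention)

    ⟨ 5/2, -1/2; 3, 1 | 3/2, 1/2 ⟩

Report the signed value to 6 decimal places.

−√(1/105) ≈ -0.097590

triangle: 4!·1!·2!/8! = 48/40320
(j±m)!: 2!·3!·4!·2!·2!·1! = 1152
prefactor² = (2J+1)·Δ·N² = 192/35
  k=2: +1/(2!·2!·1!·2!·0!·0!) = 1/8
  k=3: −1/(3!·1!·0!·1!·1!·1!) = -1/6
Σ = -1/24  ⇒  CG² = 192/35·(-1/24)² = 1/105
CG = −√(1/105) = -0.097590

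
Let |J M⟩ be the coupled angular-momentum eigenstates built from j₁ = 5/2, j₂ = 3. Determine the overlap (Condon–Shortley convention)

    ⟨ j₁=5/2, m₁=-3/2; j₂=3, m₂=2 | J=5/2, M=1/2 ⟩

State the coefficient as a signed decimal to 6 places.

-0.267261

triangle: 3!·2!·3!/9! = 72/362880
(j±m)!: 1!·4!·5!·1!·3!·2! = 34560
prefactor² = (2J+1)·Δ·N² = 288/7
  k=2: +1/(2!·1!·2!·3!·0!·0!) = 1/24
  k=3: −1/(3!·0!·1!·2!·1!·1!) = -1/12
Σ = -1/24  ⇒  CG² = 288/7·(-1/24)² = 1/14
CG = −√(1/14) = -0.267261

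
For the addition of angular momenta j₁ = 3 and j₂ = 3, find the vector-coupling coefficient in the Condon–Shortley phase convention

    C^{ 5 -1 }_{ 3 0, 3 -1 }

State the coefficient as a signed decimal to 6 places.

√[11·1!5!5!/12! · 3!3!2!4!4!6!] = √(69120/7)
  +(−1)^0/∏(0,1,3,2,2,3)! = 1/144  (running 1/144)
  +(−1)^1/∏(1,0,2,1,3,4)! = -1/288  (running 1/288)
⟨..|..⟩ = √(69120/7)·(1/288) = +0.345033

+0.345033  (= +√(5/42))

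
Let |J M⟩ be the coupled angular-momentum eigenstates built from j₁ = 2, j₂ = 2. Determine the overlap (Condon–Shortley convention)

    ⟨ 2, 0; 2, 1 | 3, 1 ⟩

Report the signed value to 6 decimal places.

j₁+j₂−J=1  J+j₁−j₂=3  J−j₁+j₂=3  j₁+j₂+J+1=8
(j₁±m₁, j₂±m₂, J±M) = (2,2,3,1,4,2)
P² = 36/5
sum k=0..1:
  [0] +1/12 = 1/12
  [1] −1/4 = -1/4
S = -1/6
C² = P²·S² = 1/5 ; C = -0.447214

-0.447214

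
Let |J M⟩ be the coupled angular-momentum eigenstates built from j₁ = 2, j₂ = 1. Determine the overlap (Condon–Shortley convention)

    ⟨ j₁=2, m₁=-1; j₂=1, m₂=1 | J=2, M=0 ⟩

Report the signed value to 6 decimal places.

-0.707107

triangle: 1!*3!*1!/6! = 6/720
(j±m)!: 1!*3!*2!*0!*2!*2! = 48
prefactor² = (2J+1)*Δ*N² = 2
  k=1: −1/(1!*0!*2!*1!*1!*0!) = -1/2
Σ = -1/2  ⇒  CG² = 2*(-1/2)² = 1/2
CG = −√(1/2) = -0.707107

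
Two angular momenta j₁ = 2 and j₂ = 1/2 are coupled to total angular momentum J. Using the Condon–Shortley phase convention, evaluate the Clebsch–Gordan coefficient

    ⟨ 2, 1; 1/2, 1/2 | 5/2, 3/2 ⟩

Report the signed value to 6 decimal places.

+√(4/5) ≈ +0.894427

j₁+j₂−J=0  J+j₁−j₂=4  J−j₁+j₂=1  j₁+j₂+J+1=6
(j₁±m₁, j₂±m₂, J±M) = (3,1,1,0,4,1)
P² = 144/5
sum k=0..0:
  [0] +1/6 = 1/6
S = 1/6
C² = P²·S² = 4/5 ; C = +0.894427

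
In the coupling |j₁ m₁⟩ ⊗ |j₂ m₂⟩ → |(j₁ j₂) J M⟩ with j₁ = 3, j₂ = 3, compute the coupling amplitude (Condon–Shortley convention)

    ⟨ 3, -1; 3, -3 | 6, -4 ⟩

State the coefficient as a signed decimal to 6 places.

√[13·0!6!6!/13! · 2!4!0!6!2!10!] = √(2985984000/11)
  +(−1)^0/∏(0,0,4,0,2,6)! = 1/34560  (running 1/34560)
⟨..|..⟩ = √(2985984000/11)·(1/34560) = +0.476731

+0.476731  (= +√(5/22))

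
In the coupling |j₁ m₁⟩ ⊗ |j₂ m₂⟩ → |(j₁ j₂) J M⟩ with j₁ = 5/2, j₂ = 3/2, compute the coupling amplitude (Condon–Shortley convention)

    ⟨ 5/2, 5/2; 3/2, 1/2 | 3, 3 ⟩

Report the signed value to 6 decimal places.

+√(5/8) = +0.790569

j₁+j₂−J=1  J+j₁−j₂=4  J−j₁+j₂=2  j₁+j₂+J+1=8
(j₁±m₁, j₂±m₂, J±M) = (5,0,2,1,6,0)
P² = 1440
sum k=0..0:
  [0] +1/48 = 1/48
S = 1/48
C² = P²·S² = 5/8 ; C = +0.790569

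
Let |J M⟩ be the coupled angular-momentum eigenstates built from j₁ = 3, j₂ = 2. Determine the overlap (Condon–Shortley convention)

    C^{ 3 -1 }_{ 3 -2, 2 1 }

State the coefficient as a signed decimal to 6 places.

+√(1/4) = +0.500000

√[7·2!4!2!/9! · 1!5!3!1!2!4!] = √(64)
  +(−1)^1/∏(1,1,4,2,0,0)! = -1/48  (running -1/48)
  +(−1)^2/∏(2,0,3,1,1,1)! = 1/12  (running 1/16)
⟨..|..⟩ = √(64)·(1/16) = +0.500000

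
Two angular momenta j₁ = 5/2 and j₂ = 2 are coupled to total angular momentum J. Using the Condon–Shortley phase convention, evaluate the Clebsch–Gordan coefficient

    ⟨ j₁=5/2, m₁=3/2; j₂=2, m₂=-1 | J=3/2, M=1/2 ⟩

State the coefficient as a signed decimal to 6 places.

-0.138013  (= −√(2/105))

triangle: 3!*2!*1!/7! = 12/5040
(j±m)!: 4!*1!*1!*3!*2!*1! = 288
prefactor² = (2J+1)*Δ*N² = 96/35
  k=0: +1/(0!*3!*1!*1!*1!*0!) = 1/6
  k=1: −1/(1!*2!*0!*0!*2!*1!) = -1/4
Σ = -1/12  ⇒  CG² = 96/35*(-1/12)² = 2/105
CG = −√(2/105) = -0.138013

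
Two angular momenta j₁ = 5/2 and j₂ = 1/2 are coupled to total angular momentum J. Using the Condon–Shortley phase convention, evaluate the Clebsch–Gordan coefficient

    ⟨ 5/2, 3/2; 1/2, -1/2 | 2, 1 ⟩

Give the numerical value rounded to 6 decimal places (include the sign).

j₁+j₂−J=1  J+j₁−j₂=4  J−j₁+j₂=0  j₁+j₂+J+1=6
(j₁±m₁, j₂±m₂, J±M) = (4,1,0,1,3,1)
P² = 24
sum k=0..0:
  [0] +1/6 = 1/6
S = 1/6
C² = P²·S² = 2/3 ; C = +0.816497

+0.816497  (= +√(2/3))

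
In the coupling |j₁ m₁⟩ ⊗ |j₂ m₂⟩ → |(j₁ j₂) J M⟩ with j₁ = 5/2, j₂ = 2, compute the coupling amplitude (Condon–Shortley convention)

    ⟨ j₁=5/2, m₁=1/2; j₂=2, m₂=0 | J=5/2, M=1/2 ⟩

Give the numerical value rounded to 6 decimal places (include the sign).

−√(8/35) = -0.478091

√[6·2!3!2!/8! · 3!2!2!2!3!2!] = √(72/35)
  +(−1)^0/∏(0,2,2,2,1,0)! = 1/8  (running 1/8)
  +(−1)^1/∏(1,1,1,1,2,1)! = -1/2  (running -3/8)
  +(−1)^2/∏(2,0,0,0,3,2)! = 1/24  (running -1/3)
⟨..|..⟩ = √(72/35)·(-1/3) = -0.478091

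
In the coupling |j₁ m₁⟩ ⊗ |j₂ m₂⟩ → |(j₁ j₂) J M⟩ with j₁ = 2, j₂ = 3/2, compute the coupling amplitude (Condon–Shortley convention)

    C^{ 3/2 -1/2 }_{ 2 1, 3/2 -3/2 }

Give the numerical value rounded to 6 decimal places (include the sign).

√[4·2!2!1!/6! · 3!1!0!3!1!2!] = √(8/5)
  +(−1)^0/∏(0,2,1,0,1,1)! = 1/2  (running 1/2)
⟨..|..⟩ = √(8/5)·(1/2) = +0.632456

+√(2/5) = +0.632456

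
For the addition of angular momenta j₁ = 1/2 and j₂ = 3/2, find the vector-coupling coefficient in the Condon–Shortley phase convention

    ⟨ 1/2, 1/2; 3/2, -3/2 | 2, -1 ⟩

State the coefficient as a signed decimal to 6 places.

j₁+j₂−J=0  J+j₁−j₂=1  J−j₁+j₂=3  j₁+j₂+J+1=5
(j₁±m₁, j₂±m₂, J±M) = (1,0,0,3,1,3)
P² = 9
sum k=0..0:
  [0] +1/6 = 1/6
S = 1/6
C² = P²·S² = 1/4 ; C = +0.500000

+√(1/4) ≈ +0.500000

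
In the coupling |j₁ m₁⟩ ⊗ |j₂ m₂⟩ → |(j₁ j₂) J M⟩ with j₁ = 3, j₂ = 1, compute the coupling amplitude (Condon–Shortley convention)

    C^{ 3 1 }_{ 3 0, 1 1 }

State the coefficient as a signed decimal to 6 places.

−√(1/2) ≈ -0.707107

triangle: 1!·5!·1!/8! = 120/40320
(j±m)!: 3!·3!·2!·0!·4!·2! = 3456
prefactor² = (2J+1)·Δ·N² = 72
  k=1: −1/(1!·0!·2!·1!·3!·0!) = -1/12
Σ = -1/12  ⇒  CG² = 72·(-1/12)² = 1/2
CG = −√(1/2) = -0.707107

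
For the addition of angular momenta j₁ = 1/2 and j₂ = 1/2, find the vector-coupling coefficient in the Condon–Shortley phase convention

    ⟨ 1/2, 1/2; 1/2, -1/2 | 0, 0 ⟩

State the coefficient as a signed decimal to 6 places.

+0.707107  (= +√(1/2))

triangle: 1!×0!×0!/2! = 1/2
(j±m)!: 1!×0!×0!×1!×0!×0! = 1
prefactor² = (2J+1)×Δ×N² = 1/2
  k=0: +1/(0!×1!×0!×0!×0!×0!) = 1
Σ = 1  ⇒  CG² = 1/2×1² = 1/2
CG = +√(1/2) = +0.707107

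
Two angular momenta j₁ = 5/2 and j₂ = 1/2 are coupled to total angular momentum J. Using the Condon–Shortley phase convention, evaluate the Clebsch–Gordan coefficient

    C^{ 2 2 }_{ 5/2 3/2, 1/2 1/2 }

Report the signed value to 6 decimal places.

triangle: 1!×4!×0!/6! = 24/720
(j±m)!: 4!×1!×1!×0!×4!×0! = 576
prefactor² = (2J+1)×Δ×N² = 96
  k=1: −1/(1!×0!×0!×0!×4!×0!) = -1/24
Σ = -1/24  ⇒  CG² = 96×(-1/24)² = 1/6
CG = −√(1/6) = -0.408248

-0.408248  (= −√(1/6))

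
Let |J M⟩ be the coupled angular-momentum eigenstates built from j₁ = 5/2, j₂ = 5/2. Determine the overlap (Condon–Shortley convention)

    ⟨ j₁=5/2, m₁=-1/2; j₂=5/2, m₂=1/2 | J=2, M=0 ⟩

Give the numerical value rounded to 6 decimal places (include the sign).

+0.436436  (= +√(4/21))

j₁+j₂−J=3  J+j₁−j₂=2  J−j₁+j₂=2  j₁+j₂+J+1=8
(j₁±m₁, j₂±m₂, J±M) = (2,3,3,2,2,2)
P² = 12/7
sum k=1..3:
  [1] −1/8 = -1/8
  [2] +1/2 = 1/2
  [3] −1/24 = -1/24
S = 1/3
C² = P²·S² = 4/21 ; C = +0.436436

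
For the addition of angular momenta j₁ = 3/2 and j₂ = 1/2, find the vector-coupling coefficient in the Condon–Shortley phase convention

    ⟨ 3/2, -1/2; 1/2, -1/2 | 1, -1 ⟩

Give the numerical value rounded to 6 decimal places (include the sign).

+√(1/4) = +0.500000

√[3·1!2!0!/4! · 1!2!0!1!0!2!] = √(1)
  +(−1)^0/∏(0,1,2,0,0,0)! = 1/2  (running 1/2)
⟨..|..⟩ = √(1)·(1/2) = +0.500000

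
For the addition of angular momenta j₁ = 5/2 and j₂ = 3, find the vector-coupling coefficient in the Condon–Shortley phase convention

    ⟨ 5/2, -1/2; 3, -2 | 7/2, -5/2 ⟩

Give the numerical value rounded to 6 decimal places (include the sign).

j₁+j₂−J=2  J+j₁−j₂=3  J−j₁+j₂=4  j₁+j₂+J+1=10
(j₁±m₁, j₂±m₂, J±M) = (2,3,1,5,1,6)
P² = 4608/7
sum k=0..1:
  [0] +1/72 = 1/72
  [1] −1/48 = -1/48
S = -1/144
C² = P²·S² = 2/63 ; C = -0.178174

−√(2/63) = -0.178174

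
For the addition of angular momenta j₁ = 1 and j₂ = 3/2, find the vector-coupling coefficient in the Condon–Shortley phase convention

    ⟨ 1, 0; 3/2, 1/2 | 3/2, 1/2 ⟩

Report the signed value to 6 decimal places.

-0.258199  (= −√(1/15))

triangle: 1!×1!×2!/5! = 2/120
(j±m)!: 1!×1!×2!×1!×2!×1! = 4
prefactor² = (2J+1)×Δ×N² = 4/15
  k=0: +1/(0!×1!×1!×2!×0!×0!) = 1/2
  k=1: −1/(1!×0!×0!×1!×1!×1!) = -1
Σ = -1/2  ⇒  CG² = 4/15×(-1/2)² = 1/15
CG = −√(1/15) = -0.258199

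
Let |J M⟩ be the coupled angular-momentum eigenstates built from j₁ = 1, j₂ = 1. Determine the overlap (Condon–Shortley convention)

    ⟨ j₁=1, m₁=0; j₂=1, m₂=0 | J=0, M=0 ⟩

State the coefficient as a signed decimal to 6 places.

triangle: 2!×0!×0!/3! = 2/6
(j±m)!: 1!×1!×1!×1!×0!×0! = 1
prefactor² = (2J+1)×Δ×N² = 1/3
  k=1: −1/(1!×1!×0!×0!×0!×0!) = -1
Σ = -1  ⇒  CG² = 1/3×(-1)² = 1/3
CG = −√(1/3) = -0.577350

-0.577350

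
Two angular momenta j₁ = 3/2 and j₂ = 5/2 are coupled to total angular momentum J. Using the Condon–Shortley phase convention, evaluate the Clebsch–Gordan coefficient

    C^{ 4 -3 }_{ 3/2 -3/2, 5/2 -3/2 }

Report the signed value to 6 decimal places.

+0.790569  (= +√(5/8))

triangle: 0!·3!·5!/9! = 720/362880
(j±m)!: 0!·3!·1!·4!·1!·7! = 725760
prefactor² = (2J+1)·Δ·N² = 12960
  k=0: +1/(0!·0!·3!·1!·0!·4!) = 1/144
Σ = 1/144  ⇒  CG² = 12960·1/144² = 5/8
CG = +√(5/8) = +0.790569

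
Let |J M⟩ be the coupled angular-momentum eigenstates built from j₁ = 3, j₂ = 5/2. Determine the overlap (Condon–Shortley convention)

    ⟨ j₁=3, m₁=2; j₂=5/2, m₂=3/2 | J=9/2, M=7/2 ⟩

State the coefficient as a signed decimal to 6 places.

+√(1/99) = +0.100504

√[10·1!5!4!/11! · 5!1!4!1!8!1!] = √(921600/11)
  +(−1)^0/∏(0,1,1,4,4,0)! = 1/576  (running 1/576)
  +(−1)^1/∏(1,0,0,3,5,1)! = -1/720  (running 1/2880)
⟨..|..⟩ = √(921600/11)·(1/2880) = +0.100504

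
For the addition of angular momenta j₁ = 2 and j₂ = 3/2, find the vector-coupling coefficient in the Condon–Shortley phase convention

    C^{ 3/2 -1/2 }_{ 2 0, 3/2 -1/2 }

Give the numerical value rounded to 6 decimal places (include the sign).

j₁+j₂−J=2  J+j₁−j₂=2  J−j₁+j₂=1  j₁+j₂+J+1=6
(j₁±m₁, j₂±m₂, J±M) = (2,2,1,2,1,2)
P² = 16/45
sum k=0..1:
  [0] +1/4 = 1/4
  [1] −1/1 = -1
S = -3/4
C² = P²·S² = 1/5 ; C = -0.447214

−√(1/5) ≈ -0.447214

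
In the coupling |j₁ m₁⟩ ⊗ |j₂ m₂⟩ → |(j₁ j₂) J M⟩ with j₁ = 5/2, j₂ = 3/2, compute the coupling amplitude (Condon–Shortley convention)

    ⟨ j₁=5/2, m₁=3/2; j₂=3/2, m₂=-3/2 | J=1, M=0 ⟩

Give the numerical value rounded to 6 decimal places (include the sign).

triangle: 3!·2!·0!/6! = 12/720
(j±m)!: 4!·1!·0!·3!·1!·1! = 144
prefactor² = (2J+1)·Δ·N² = 36/5
  k=0: +1/(0!·3!·1!·0!·1!·0!) = 1/6
Σ = 1/6  ⇒  CG² = 36/5·1/6² = 1/5
CG = +√(1/5) = +0.447214

+√(1/5) ≈ +0.447214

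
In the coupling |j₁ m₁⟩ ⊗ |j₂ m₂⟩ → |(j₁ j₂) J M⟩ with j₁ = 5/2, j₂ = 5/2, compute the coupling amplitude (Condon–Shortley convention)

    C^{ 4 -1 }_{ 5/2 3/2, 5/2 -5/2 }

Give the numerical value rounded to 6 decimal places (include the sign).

+0.377964  (= +√(1/7))

j₁+j₂−J=1  J+j₁−j₂=4  J−j₁+j₂=4  j₁+j₂+J+1=10
(j₁±m₁, j₂±m₂, J±M) = (4,1,0,5,3,5)
P² = 20736/7
sum k=0..0:
  [0] +1/144 = 1/144
S = 1/144
C² = P²·S² = 1/7 ; C = +0.377964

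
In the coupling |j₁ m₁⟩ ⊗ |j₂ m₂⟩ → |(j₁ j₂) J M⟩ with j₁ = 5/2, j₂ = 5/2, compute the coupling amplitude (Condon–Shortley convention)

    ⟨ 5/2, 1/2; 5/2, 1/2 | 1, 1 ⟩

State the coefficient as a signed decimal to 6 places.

√[3·4!1!1!/7! · 3!2!3!2!2!0!] = √(144/35)
  +(−1)^2/∏(2,2,0,1,1,0)! = 1/4  (running 1/4)
⟨..|..⟩ = √(144/35)·(1/4) = +0.507093

+0.507093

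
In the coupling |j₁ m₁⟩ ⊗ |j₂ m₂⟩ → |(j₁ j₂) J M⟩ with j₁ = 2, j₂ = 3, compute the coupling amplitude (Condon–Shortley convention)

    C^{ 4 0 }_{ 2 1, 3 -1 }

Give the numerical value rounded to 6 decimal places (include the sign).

+0.597614  (= +√(5/14))

j₁+j₂−J=1  J+j₁−j₂=3  J−j₁+j₂=5  j₁+j₂+J+1=10
(j₁±m₁, j₂±m₂, J±M) = (3,1,2,4,4,4)
P² = 10368/35
sum k=0..1:
  [0] +1/24 = 1/24
  [1] −1/144 = -1/144
S = 5/144
C² = P²·S² = 5/14 ; C = +0.597614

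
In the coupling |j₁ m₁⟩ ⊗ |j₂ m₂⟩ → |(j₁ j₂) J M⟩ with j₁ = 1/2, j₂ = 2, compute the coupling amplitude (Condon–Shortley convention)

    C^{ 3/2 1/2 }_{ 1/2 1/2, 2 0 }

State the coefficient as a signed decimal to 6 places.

+0.632456  (= +√(2/5))

j₁+j₂−J=1  J+j₁−j₂=0  J−j₁+j₂=3  j₁+j₂+J+1=5
(j₁±m₁, j₂±m₂, J±M) = (1,0,2,2,2,1)
P² = 8/5
sum k=0..0:
  [0] +1/2 = 1/2
S = 1/2
C² = P²·S² = 2/5 ; C = +0.632456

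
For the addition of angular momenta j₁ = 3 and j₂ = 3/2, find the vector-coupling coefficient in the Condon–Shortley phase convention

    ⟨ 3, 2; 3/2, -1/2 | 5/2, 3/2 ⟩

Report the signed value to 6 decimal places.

j₁+j₂−J=2  J+j₁−j₂=4  J−j₁+j₂=1  j₁+j₂+J+1=8
(j₁±m₁, j₂±m₂, J±M) = (5,1,1,2,4,1)
P² = 288/7
sum k=0..1:
  [0] +1/12 = 1/12
  [1] −1/24 = -1/24
S = 1/24
C² = P²·S² = 1/14 ; C = +0.267261

+0.267261  (= +√(1/14))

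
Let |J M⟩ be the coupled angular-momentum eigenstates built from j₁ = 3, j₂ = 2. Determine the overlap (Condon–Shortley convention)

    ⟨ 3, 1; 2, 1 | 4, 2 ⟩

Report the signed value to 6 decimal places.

−√(1/28) ≈ -0.188982

triangle: 1!·5!·3!/10! = 720/3628800
(j±m)!: 4!·2!·3!·1!·6!·2! = 414720
prefactor² = (2J+1)·Δ·N² = 5184/7
  k=0: +1/(0!·1!·2!·3!·3!·0!) = 1/72
  k=1: −1/(1!·0!·1!·2!·4!·1!) = -1/48
Σ = -1/144  ⇒  CG² = 5184/7·(-1/144)² = 1/28
CG = −√(1/28) = -0.188982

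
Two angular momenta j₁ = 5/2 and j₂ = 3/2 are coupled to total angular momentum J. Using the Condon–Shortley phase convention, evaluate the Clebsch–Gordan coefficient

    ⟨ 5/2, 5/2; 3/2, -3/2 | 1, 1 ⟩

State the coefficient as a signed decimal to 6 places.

+√(1/2) = +0.707107

j₁+j₂−J=3  J+j₁−j₂=2  J−j₁+j₂=0  j₁+j₂+J+1=6
(j₁±m₁, j₂±m₂, J±M) = (5,0,0,3,2,0)
P² = 72
sum k=0..0:
  [0] +1/12 = 1/12
S = 1/12
C² = P²·S² = 1/2 ; C = +0.707107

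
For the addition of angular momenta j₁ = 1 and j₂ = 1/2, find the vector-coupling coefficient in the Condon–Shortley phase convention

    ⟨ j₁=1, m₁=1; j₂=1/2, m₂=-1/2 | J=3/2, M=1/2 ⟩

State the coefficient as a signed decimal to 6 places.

√[4·0!2!1!/4! · 2!0!0!1!2!1!] = √(4/3)
  +(−1)^0/∏(0,0,0,0,2,1)! = 1/2  (running 1/2)
⟨..|..⟩ = √(4/3)·(1/2) = +0.577350

+0.577350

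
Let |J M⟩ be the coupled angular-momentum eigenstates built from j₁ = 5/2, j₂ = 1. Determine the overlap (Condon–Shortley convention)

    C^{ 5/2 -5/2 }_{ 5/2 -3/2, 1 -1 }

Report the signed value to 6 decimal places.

+√(2/7) = +0.534522

j₁+j₂−J=1  J+j₁−j₂=4  J−j₁+j₂=1  j₁+j₂+J+1=7
(j₁±m₁, j₂±m₂, J±M) = (1,4,0,2,0,5)
P² = 1152/7
sum k=0..0:
  [0] +1/24 = 1/24
S = 1/24
C² = P²·S² = 2/7 ; C = +0.534522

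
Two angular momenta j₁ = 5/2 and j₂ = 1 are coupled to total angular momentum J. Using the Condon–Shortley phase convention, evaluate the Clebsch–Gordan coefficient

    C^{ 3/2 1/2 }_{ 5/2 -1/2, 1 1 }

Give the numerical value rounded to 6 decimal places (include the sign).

triangle: 2!*3!*0!/6! = 12/720
(j±m)!: 2!*3!*2!*0!*2!*1! = 48
prefactor² = (2J+1)*Δ*N² = 16/5
  k=2: +1/(2!*0!*1!*0!*2!*0!) = 1/4
Σ = 1/4  ⇒  CG² = 16/5*1/4² = 1/5
CG = +√(1/5) = +0.447214

+√(1/5) ≈ +0.447214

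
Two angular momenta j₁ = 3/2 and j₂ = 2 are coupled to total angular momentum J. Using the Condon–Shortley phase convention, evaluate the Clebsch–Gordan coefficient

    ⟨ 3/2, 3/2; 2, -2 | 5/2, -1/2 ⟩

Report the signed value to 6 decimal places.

√[6·1!2!3!/7! · 3!0!0!4!2!3!] = √(864/35)
  +(−1)^0/∏(0,1,0,0,2,3)! = 1/12  (running 1/12)
⟨..|..⟩ = √(864/35)·(1/12) = +0.414039

+0.414039  (= +√(6/35))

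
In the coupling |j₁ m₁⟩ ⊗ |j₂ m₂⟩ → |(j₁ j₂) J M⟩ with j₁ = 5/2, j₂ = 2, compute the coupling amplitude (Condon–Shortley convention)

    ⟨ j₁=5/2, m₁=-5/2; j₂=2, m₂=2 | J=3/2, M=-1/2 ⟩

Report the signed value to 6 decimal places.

-0.617213  (= −√(8/21))

triangle: 3!·2!·1!/7! = 12/5040
(j±m)!: 0!·5!·4!·0!·1!·2! = 5760
prefactor² = (2J+1)·Δ·N² = 384/7
  k=3: −1/(3!·0!·2!·1!·0!·0!) = -1/12
Σ = -1/12  ⇒  CG² = 384/7·(-1/12)² = 8/21
CG = −√(8/21) = -0.617213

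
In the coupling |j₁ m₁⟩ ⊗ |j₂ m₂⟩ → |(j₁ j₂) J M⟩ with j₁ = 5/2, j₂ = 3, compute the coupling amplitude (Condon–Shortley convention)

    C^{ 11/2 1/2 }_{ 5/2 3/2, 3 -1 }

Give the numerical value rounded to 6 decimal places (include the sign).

j₁+j₂−J=0  J+j₁−j₂=5  J−j₁+j₂=6  j₁+j₂+J+1=12
(j₁±m₁, j₂±m₂, J±M) = (4,1,2,4,6,5)
P² = 16588800/77
sum k=0..0:
  [0] +1/1152 = 1/1152
S = 1/1152
C² = P²·S² = 25/154 ; C = +0.402911

+√(25/154) ≈ +0.402911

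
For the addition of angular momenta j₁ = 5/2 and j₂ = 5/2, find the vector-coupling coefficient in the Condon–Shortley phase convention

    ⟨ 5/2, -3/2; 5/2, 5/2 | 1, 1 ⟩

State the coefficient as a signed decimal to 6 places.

+0.377964

√[3·4!1!1!/7! · 1!4!5!0!2!0!] = √(576/7)
  +(−1)^4/∏(4,0,0,1,1,0)! = 1/24  (running 1/24)
⟨..|..⟩ = √(576/7)·(1/24) = +0.377964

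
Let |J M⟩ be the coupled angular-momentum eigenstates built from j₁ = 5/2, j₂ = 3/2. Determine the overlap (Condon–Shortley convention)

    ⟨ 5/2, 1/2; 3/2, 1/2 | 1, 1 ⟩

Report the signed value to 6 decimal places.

+0.387298  (= +√(3/20))

√[3·3!2!0!/6! · 3!2!2!1!2!0!] = √(12/5)
  +(−1)^2/∏(2,1,0,0,2,0)! = 1/4  (running 1/4)
⟨..|..⟩ = √(12/5)·(1/4) = +0.387298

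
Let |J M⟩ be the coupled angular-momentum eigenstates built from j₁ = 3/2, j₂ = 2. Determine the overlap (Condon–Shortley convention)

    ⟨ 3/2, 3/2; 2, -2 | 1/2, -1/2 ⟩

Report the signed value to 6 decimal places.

triangle: 3!·0!·1!/5! = 6/120
(j±m)!: 3!·0!·0!·4!·0!·1! = 144
prefactor² = (2J+1)·Δ·N² = 72/5
  k=0: +1/(0!·3!·0!·0!·0!·1!) = 1/6
Σ = 1/6  ⇒  CG² = 72/5·1/6² = 2/5
CG = +√(2/5) = +0.632456

+√(2/5) = +0.632456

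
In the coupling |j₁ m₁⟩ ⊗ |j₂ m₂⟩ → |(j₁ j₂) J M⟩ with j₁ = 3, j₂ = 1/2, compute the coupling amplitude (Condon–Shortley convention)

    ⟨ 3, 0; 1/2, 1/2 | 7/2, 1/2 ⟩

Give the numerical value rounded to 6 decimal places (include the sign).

+0.755929

triangle: 0!·6!·1!/8! = 720/40320
(j±m)!: 3!·3!·1!·0!·4!·3! = 5184
prefactor² = (2J+1)·Δ·N² = 5184/7
  k=0: +1/(0!·0!·3!·1!·3!·0!) = 1/36
Σ = 1/36  ⇒  CG² = 5184/7·1/36² = 4/7
CG = +√(4/7) = +0.755929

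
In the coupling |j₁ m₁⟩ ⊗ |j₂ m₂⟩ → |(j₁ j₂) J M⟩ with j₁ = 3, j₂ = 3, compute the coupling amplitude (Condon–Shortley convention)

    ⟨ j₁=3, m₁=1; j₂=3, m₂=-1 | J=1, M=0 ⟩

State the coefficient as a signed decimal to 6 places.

+√(1/28) ≈ +0.188982

j₁+j₂−J=5  J+j₁−j₂=1  J−j₁+j₂=1  j₁+j₂+J+1=8
(j₁±m₁, j₂±m₂, J±M) = (4,2,2,4,1,1)
P² = 144/7
sum k=1..2:
  [1] −1/24 = -1/24
  [2] +1/12 = 1/12
S = 1/24
C² = P²·S² = 1/28 ; C = +0.188982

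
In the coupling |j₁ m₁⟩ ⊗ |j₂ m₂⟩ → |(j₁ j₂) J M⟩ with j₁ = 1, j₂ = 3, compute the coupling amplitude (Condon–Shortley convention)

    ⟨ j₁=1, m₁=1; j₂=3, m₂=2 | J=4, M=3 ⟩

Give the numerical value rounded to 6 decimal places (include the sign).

j₁+j₂−J=0  J+j₁−j₂=2  J−j₁+j₂=6  j₁+j₂+J+1=9
(j₁±m₁, j₂±m₂, J±M) = (2,0,5,1,7,1)
P² = 43200
sum k=0..0:
  [0] +1/240 = 1/240
S = 1/240
C² = P²·S² = 3/4 ; C = +0.866025

+√(3/4) = +0.866025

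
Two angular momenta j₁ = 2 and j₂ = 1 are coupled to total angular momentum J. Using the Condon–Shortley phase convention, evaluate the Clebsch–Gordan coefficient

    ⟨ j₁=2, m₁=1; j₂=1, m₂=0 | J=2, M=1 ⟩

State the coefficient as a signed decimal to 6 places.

+0.408248  (= +√(1/6))

triangle: 1!*3!*1!/6! = 6/720
(j±m)!: 3!*1!*1!*1!*3!*1! = 36
prefactor² = (2J+1)*Δ*N² = 3/2
  k=0: +1/(0!*1!*1!*1!*2!*0!) = 1/2
  k=1: −1/(1!*0!*0!*0!*3!*1!) = -1/6
Σ = 1/3  ⇒  CG² = 3/2*1/3² = 1/6
CG = +√(1/6) = +0.408248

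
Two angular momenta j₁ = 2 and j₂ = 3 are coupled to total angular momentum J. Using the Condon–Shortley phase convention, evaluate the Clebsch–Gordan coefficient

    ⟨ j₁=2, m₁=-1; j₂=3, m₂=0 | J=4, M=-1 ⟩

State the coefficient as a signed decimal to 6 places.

√[9·1!3!5!/10! · 1!3!3!3!3!5!] = √(1944/7)
  +(−1)^0/∏(0,1,3,3,0,2)! = 1/72  (running 1/72)
  +(−1)^1/∏(1,0,2,2,1,3)! = -1/24  (running -1/36)
⟨..|..⟩ = √(1944/7)·(-1/36) = -0.462910

-0.462910  (= −√(3/14))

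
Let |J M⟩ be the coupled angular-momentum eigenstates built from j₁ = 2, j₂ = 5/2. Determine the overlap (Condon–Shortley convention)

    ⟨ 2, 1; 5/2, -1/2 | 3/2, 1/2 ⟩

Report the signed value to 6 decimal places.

−√(5/21) = -0.487950

triangle: 3!×1!×2!/7! = 12/5040
(j±m)!: 3!×1!×2!×3!×2!×1! = 144
prefactor² = (2J+1)×Δ×N² = 48/35
  k=0: +1/(0!×3!×1!×2!×0!×0!) = 1/12
  k=1: −1/(1!×2!×0!×1!×1!×1!) = -1/2
Σ = -5/12  ⇒  CG² = 48/35×(-5/12)² = 5/21
CG = −√(5/21) = -0.487950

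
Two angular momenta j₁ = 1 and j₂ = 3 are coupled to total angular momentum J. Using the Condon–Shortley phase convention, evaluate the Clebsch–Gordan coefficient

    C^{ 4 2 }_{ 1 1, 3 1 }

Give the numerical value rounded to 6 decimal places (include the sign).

+√(15/28) ≈ +0.731925

j₁+j₂−J=0  J+j₁−j₂=2  J−j₁+j₂=6  j₁+j₂+J+1=9
(j₁±m₁, j₂±m₂, J±M) = (2,0,4,2,6,2)
P² = 34560/7
sum k=0..0:
  [0] +1/96 = 1/96
S = 1/96
C² = P²·S² = 15/28 ; C = +0.731925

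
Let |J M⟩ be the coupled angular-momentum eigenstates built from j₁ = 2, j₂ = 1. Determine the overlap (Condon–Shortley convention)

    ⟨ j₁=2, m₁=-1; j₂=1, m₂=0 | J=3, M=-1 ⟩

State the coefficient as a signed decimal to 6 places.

j₁+j₂−J=0  J+j₁−j₂=4  J−j₁+j₂=2  j₁+j₂+J+1=7
(j₁±m₁, j₂±m₂, J±M) = (1,3,1,1,2,4)
P² = 96/5
sum k=0..0:
  [0] +1/6 = 1/6
S = 1/6
C² = P²·S² = 8/15 ; C = +0.730297

+0.730297  (= +√(8/15))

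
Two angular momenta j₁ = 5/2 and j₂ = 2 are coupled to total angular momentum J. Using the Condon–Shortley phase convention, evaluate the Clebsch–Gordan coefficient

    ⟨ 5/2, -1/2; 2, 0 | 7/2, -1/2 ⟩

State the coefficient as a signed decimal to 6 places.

−√(4/105) ≈ -0.195180

√[8·1!4!3!/9! · 2!3!2!2!3!4!] = √(768/35)
  +(−1)^0/∏(0,1,3,2,1,1)! = 1/12  (running 1/12)
  +(−1)^1/∏(1,0,2,1,2,2)! = -1/8  (running -1/24)
⟨..|..⟩ = √(768/35)·(-1/24) = -0.195180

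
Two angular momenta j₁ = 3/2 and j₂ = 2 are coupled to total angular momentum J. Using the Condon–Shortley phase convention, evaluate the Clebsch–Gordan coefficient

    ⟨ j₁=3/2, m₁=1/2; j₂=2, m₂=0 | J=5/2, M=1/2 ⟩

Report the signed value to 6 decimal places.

+√(3/35) ≈ +0.292770

√[6·1!2!3!/7! · 2!1!2!2!3!2!] = √(48/35)
  +(−1)^0/∏(0,1,1,2,1,1)! = 1/2  (running 1/2)
  +(−1)^1/∏(1,0,0,1,2,2)! = -1/4  (running 1/4)
⟨..|..⟩ = √(48/35)·(1/4) = +0.292770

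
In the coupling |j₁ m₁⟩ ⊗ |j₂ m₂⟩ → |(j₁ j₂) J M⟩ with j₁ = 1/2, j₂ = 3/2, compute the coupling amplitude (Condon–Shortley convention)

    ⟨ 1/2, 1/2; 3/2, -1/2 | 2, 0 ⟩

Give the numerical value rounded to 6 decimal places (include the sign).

+√(1/2) ≈ +0.707107

triangle: 0!·1!·3!/5! = 6/120
(j±m)!: 1!·0!·1!·2!·2!·2! = 8
prefactor² = (2J+1)·Δ·N² = 2
  k=0: +1/(0!·0!·0!·1!·1!·2!) = 1/2
Σ = 1/2  ⇒  CG² = 2·1/2² = 1/2
CG = +√(1/2) = +0.707107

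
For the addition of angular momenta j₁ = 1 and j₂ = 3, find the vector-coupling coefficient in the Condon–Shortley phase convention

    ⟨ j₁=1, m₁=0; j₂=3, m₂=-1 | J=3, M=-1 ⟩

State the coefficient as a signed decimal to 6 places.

√[7·1!1!5!/8! · 1!1!2!4!2!4!] = √(48)
  +(−1)^0/∏(0,1,1,2,0,3)! = 1/12  (running 1/12)
  +(−1)^1/∏(1,0,0,1,1,4)! = -1/24  (running 1/24)
⟨..|..⟩ = √(48)·(1/24) = +0.288675

+√(1/12) ≈ +0.288675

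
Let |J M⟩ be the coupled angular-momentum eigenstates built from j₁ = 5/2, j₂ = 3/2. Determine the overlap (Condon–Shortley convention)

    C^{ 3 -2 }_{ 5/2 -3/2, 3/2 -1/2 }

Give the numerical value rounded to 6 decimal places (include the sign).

−√(1/12) ≈ -0.288675

triangle: 1!·4!·2!/8! = 48/40320
(j±m)!: 1!·4!·1!·2!·1!·5! = 5760
prefactor² = (2J+1)·Δ·N² = 48
  k=0: +1/(0!·1!·4!·1!·0!·1!) = 1/24
  k=1: −1/(1!·0!·3!·0!·1!·2!) = -1/12
Σ = -1/24  ⇒  CG² = 48·(-1/24)² = 1/12
CG = −√(1/12) = -0.288675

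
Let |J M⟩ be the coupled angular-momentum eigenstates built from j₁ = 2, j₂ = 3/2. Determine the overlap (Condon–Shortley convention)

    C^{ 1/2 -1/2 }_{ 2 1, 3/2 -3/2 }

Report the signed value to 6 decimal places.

+√(1/10) = +0.316228

√[2·3!1!0!/5! · 3!1!0!3!0!1!] = √(18/5)
  +(−1)^0/∏(0,3,1,0,0,0)! = 1/6  (running 1/6)
⟨..|..⟩ = √(18/5)·(1/6) = +0.316228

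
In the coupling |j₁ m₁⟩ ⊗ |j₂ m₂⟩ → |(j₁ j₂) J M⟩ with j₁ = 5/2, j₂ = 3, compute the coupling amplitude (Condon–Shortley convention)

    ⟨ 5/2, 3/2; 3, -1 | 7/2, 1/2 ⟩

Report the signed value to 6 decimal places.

+√(8/63) ≈ +0.356348

j₁+j₂−J=2  J+j₁−j₂=3  J−j₁+j₂=4  j₁+j₂+J+1=10
(j₁±m₁, j₂±m₂, J±M) = (4,1,2,4,4,3)
P² = 18432/175
sum k=0..1:
  [0] +1/16 = 1/16
  [1] −1/36 = -1/36
S = 5/144
C² = P²·S² = 8/63 ; C = +0.356348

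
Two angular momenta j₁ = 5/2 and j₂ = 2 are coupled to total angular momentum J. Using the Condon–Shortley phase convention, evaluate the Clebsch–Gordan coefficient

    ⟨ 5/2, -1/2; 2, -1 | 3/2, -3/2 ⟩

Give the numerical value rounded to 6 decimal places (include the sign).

triangle: 3!·2!·1!/7! = 12/5040
(j±m)!: 2!·3!·1!·3!·0!·3! = 432
prefactor² = (2J+1)·Δ·N² = 144/35
  k=1: −1/(1!·2!·2!·0!·0!·1!) = -1/4
Σ = -1/4  ⇒  CG² = 144/35·(-1/4)² = 9/35
CG = −√(9/35) = -0.507093

−√(9/35) ≈ -0.507093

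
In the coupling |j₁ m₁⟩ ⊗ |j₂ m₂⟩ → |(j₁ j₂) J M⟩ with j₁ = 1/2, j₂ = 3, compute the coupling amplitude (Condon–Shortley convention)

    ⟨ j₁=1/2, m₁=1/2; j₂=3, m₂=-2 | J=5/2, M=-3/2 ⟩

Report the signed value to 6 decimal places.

+0.845154

j₁+j₂−J=1  J+j₁−j₂=0  J−j₁+j₂=5  j₁+j₂+J+1=7
(j₁±m₁, j₂±m₂, J±M) = (1,0,1,5,1,4)
P² = 2880/7
sum k=0..0:
  [0] +1/24 = 1/24
S = 1/24
C² = P²·S² = 5/7 ; C = +0.845154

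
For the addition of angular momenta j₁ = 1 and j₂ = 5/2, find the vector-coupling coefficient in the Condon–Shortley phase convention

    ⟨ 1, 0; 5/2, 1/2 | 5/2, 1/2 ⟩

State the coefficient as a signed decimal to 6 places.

j₁+j₂−J=1  J+j₁−j₂=1  J−j₁+j₂=4  j₁+j₂+J+1=7
(j₁±m₁, j₂±m₂, J±M) = (1,1,3,2,3,2)
P² = 144/35
sum k=0..1:
  [0] +1/6 = 1/6
  [1] −1/4 = -1/4
S = -1/12
C² = P²·S² = 1/35 ; C = -0.169031

-0.169031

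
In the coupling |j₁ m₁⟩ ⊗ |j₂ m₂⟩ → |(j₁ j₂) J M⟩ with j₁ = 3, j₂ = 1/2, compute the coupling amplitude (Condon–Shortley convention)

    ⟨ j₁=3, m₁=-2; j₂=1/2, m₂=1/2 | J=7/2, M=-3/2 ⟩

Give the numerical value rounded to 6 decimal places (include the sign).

j₁+j₂−J=0  J+j₁−j₂=6  J−j₁+j₂=1  j₁+j₂+J+1=8
(j₁±m₁, j₂±m₂, J±M) = (1,5,1,0,2,5)
P² = 28800/7
sum k=0..0:
  [0] +1/120 = 1/120
S = 1/120
C² = P²·S² = 2/7 ; C = +0.534522

+0.534522  (= +√(2/7))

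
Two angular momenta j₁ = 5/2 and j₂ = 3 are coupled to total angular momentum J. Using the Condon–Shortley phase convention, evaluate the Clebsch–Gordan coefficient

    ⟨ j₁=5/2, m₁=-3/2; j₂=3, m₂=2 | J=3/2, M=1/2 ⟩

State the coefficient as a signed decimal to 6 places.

-0.218218  (= −√(1/21))

√[4·4!1!2!/8! · 1!4!5!1!2!1!] = √(192/7)
  +(−1)^3/∏(3,1,1,2,0,0)! = -1/12  (running -1/12)
  +(−1)^4/∏(4,0,0,1,1,1)! = 1/24  (running -1/24)
⟨..|..⟩ = √(192/7)·(-1/24) = -0.218218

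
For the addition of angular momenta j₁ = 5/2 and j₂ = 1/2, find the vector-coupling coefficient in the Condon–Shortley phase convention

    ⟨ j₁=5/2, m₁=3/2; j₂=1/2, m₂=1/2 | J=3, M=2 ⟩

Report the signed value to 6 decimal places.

√[7·0!5!1!/7! · 4!1!1!0!5!1!] = √(480)
  +(−1)^0/∏(0,0,1,1,4,0)! = 1/24  (running 1/24)
⟨..|..⟩ = √(480)·(1/24) = +0.912871

+0.912871  (= +√(5/6))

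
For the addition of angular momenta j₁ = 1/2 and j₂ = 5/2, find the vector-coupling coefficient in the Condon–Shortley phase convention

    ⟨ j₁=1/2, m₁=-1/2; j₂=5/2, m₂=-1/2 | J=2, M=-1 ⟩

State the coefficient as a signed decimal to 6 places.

j₁+j₂−J=1  J+j₁−j₂=0  J−j₁+j₂=4  j₁+j₂+J+1=6
(j₁±m₁, j₂±m₂, J±M) = (0,1,2,3,1,3)
P² = 12
sum k=1..1:
  [1] −1/6 = -1/6
S = -1/6
C² = P²·S² = 1/3 ; C = -0.577350

-0.577350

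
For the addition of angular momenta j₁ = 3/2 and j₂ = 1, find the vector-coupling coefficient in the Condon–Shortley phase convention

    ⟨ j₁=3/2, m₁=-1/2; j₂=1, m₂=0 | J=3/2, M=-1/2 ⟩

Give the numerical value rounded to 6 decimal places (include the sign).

−√(1/15) ≈ -0.258199

√[4·1!2!1!/5! · 1!2!1!1!1!2!] = √(4/15)
  +(−1)^0/∏(0,1,2,1,0,0)! = 1/2  (running 1/2)
  +(−1)^1/∏(1,0,1,0,1,1)! = -1  (running -1/2)
⟨..|..⟩ = √(4/15)·(-1/2) = -0.258199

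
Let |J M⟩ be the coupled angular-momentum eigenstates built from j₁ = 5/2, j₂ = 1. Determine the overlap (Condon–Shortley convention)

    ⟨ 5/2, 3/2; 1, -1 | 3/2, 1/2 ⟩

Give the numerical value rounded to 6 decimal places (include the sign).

triangle: 2!·3!·0!/6! = 12/720
(j±m)!: 4!·1!·0!·2!·2!·1! = 96
prefactor² = (2J+1)·Δ·N² = 32/5
  k=0: +1/(0!·2!·1!·0!·2!·0!) = 1/4
Σ = 1/4  ⇒  CG² = 32/5·1/4² = 2/5
CG = +√(2/5) = +0.632456

+0.632456  (= +√(2/5))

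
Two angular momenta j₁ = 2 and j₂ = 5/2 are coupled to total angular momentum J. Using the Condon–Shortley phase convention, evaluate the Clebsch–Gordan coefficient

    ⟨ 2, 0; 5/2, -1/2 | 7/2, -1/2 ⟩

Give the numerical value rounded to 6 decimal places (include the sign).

+√(4/105) = +0.195180

j₁+j₂−J=1  J+j₁−j₂=3  J−j₁+j₂=4  j₁+j₂+J+1=9
(j₁±m₁, j₂±m₂, J±M) = (2,2,2,3,3,4)
P² = 768/35
sum k=0..1:
  [0] +1/8 = 1/8
  [1] −1/12 = -1/12
S = 1/24
C² = P²·S² = 4/105 ; C = +0.195180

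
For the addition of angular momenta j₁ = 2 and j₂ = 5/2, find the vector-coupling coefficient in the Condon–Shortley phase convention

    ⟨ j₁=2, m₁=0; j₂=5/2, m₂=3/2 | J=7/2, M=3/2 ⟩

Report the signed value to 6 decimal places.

-0.534522  (= −√(2/7))

triangle: 1!×3!×4!/9! = 144/362880
(j±m)!: 2!×2!×4!×1!×5!×2! = 23040
prefactor² = (2J+1)×Δ×N² = 512/7
  k=0: +1/(0!×1!×2!×4!×1!×0!) = 1/48
  k=1: −1/(1!×0!×1!×3!×2!×1!) = -1/12
Σ = -1/16  ⇒  CG² = 512/7×(-1/16)² = 2/7
CG = −√(2/7) = -0.534522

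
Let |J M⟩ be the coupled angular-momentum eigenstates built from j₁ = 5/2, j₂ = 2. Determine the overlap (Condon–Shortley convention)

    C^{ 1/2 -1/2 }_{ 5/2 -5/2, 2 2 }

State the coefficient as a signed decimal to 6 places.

+√(1/3) = +0.577350

√[2·4!1!0!/6! · 0!5!4!0!0!1!] = √(192)
  +(−1)^4/∏(4,0,1,0,0,0)! = 1/24  (running 1/24)
⟨..|..⟩ = √(192)·(1/24) = +0.577350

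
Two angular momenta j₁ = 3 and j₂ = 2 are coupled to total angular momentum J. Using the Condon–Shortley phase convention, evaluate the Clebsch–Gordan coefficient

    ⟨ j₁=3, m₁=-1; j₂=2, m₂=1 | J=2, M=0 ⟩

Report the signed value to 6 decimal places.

+0.377964

√[5·3!3!1!/8! · 2!4!3!1!2!2!] = √(36/7)
  +(−1)^2/∏(2,1,2,1,1,0)! = 1/4  (running 1/4)
  +(−1)^3/∏(3,0,1,0,2,1)! = -1/12  (running 1/6)
⟨..|..⟩ = √(36/7)·(1/6) = +0.377964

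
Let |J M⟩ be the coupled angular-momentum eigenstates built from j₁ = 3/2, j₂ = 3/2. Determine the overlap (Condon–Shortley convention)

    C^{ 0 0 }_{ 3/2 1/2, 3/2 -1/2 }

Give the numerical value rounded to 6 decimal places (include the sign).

√[1·3!0!0!/4! · 2!1!1!2!0!0!] = √(1)
  +(−1)^1/∏(1,2,0,0,0,0)! = -1/2  (running -1/2)
⟨..|..⟩ = √(1)·(-1/2) = -0.500000

-0.500000  (= −√(1/4))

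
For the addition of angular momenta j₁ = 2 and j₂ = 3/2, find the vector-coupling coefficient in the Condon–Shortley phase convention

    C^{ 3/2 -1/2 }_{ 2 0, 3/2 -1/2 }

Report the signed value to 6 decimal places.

-0.447214  (= −√(1/5))

triangle: 2!*2!*1!/6! = 4/720
(j±m)!: 2!*2!*1!*2!*1!*2! = 16
prefactor² = (2J+1)*Δ*N² = 16/45
  k=0: +1/(0!*2!*2!*1!*0!*0!) = 1/4
  k=1: −1/(1!*1!*1!*0!*1!*1!) = -1
Σ = -3/4  ⇒  CG² = 16/45*(-3/4)² = 1/5
CG = −√(1/5) = -0.447214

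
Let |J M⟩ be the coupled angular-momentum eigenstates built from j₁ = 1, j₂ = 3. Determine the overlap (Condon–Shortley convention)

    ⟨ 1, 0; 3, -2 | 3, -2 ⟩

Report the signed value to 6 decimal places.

j₁+j₂−J=1  J+j₁−j₂=1  J−j₁+j₂=5  j₁+j₂+J+1=8
(j₁±m₁, j₂±m₂, J±M) = (1,1,1,5,1,5)
P² = 300
sum k=0..1:
  [0] +1/24 = 1/24
  [1] −1/120 = -1/120
S = 1/30
C² = P²·S² = 1/3 ; C = +0.577350

+0.577350  (= +√(1/3))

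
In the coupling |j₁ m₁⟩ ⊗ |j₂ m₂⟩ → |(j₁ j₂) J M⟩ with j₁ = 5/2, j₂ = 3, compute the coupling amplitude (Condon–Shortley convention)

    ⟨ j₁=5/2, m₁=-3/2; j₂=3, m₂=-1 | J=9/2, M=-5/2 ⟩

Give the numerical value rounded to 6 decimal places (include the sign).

-0.317821  (= −√(10/99))

j₁+j₂−J=1  J+j₁−j₂=4  J−j₁+j₂=5  j₁+j₂+J+1=11
(j₁±m₁, j₂±m₂, J±M) = (1,4,2,4,2,7)
P² = 92160/11
sum k=0..1:
  [0] +1/288 = 1/288
  [1] −1/144 = -1/144
S = -1/288
C² = P²·S² = 10/99 ; C = -0.317821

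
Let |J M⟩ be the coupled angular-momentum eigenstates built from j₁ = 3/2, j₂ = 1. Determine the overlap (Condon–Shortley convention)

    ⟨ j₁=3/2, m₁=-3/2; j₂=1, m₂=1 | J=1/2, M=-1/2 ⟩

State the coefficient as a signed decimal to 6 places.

triangle: 2!*1!*0!/4! = 2/24
(j±m)!: 0!*3!*2!*0!*0!*1! = 12
prefactor² = (2J+1)*Δ*N² = 2
  k=2: +1/(2!*0!*1!*0!*0!*0!) = 1/2
Σ = 1/2  ⇒  CG² = 2*1/2² = 1/2
CG = +√(1/2) = +0.707107

+0.707107  (= +√(1/2))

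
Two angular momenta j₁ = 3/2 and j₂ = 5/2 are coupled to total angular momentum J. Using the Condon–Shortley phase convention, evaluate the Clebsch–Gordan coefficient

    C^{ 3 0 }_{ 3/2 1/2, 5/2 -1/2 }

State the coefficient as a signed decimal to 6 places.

+0.447214

√[7·1!2!4!/8! · 2!1!2!3!3!3!] = √(36/5)
  +(−1)^0/∏(0,1,1,2,1,2)! = 1/4  (running 1/4)
  +(−1)^1/∏(1,0,0,1,2,3)! = -1/12  (running 1/6)
⟨..|..⟩ = √(36/5)·(1/6) = +0.447214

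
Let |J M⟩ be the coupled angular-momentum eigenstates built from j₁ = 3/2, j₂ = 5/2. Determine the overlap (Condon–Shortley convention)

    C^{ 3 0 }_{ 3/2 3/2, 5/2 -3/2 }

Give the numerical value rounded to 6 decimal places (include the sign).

+0.547723

√[7·1!2!4!/8! · 3!0!1!4!3!3!] = √(216/5)
  +(−1)^0/∏(0,1,0,1,2,3)! = 1/12  (running 1/12)
⟨..|..⟩ = √(216/5)·(1/12) = +0.547723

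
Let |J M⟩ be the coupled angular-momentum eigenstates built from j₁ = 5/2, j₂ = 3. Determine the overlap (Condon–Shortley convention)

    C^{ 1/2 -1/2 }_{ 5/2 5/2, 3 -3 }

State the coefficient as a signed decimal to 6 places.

+0.534522  (= +√(2/7))

triangle: 5!×0!×1!/7! = 120/5040
(j±m)!: 5!×0!×0!×6!×0!×1! = 86400
prefactor² = (2J+1)×Δ×N² = 28800/7
  k=0: +1/(0!×5!×0!×0!×0!×1!) = 1/120
Σ = 1/120  ⇒  CG² = 28800/7×1/120² = 2/7
CG = +√(2/7) = +0.534522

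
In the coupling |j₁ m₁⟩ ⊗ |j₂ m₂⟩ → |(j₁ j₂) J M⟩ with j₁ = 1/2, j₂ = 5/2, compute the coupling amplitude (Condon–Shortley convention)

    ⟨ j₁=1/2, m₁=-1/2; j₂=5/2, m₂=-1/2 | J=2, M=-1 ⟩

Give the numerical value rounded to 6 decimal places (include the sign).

−√(1/3) = -0.577350

√[5·1!0!4!/6! · 0!1!2!3!1!3!] = √(12)
  +(−1)^1/∏(1,0,0,1,0,3)! = -1/6  (running -1/6)
⟨..|..⟩ = √(12)·(-1/6) = -0.577350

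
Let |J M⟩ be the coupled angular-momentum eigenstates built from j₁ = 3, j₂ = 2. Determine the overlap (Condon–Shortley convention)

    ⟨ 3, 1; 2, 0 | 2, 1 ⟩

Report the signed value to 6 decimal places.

triangle: 3!*3!*1!/8! = 36/40320
(j±m)!: 4!*2!*2!*2!*3!*1! = 1152
prefactor² = (2J+1)*Δ*N² = 36/7
  k=1: −1/(1!*2!*1!*1!*2!*0!) = -1/4
  k=2: +1/(2!*1!*0!*0!*3!*1!) = 1/12
Σ = -1/6  ⇒  CG² = 36/7*(-1/6)² = 1/7
CG = −√(1/7) = -0.377964

−√(1/7) = -0.377964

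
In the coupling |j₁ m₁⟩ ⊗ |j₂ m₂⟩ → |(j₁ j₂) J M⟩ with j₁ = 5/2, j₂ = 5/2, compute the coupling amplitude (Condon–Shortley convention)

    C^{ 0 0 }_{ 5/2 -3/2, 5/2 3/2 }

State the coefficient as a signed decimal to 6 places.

j₁+j₂−J=5  J+j₁−j₂=0  J−j₁+j₂=0  j₁+j₂+J+1=6
(j₁±m₁, j₂±m₂, J±M) = (1,4,4,1,0,0)
P² = 96
sum k=4..4:
  [4] +1/24 = 1/24
S = 1/24
C² = P²·S² = 1/6 ; C = +0.408248

+√(1/6) ≈ +0.408248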